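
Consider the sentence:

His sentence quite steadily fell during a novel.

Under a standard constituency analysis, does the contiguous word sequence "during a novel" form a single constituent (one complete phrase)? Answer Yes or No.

Yes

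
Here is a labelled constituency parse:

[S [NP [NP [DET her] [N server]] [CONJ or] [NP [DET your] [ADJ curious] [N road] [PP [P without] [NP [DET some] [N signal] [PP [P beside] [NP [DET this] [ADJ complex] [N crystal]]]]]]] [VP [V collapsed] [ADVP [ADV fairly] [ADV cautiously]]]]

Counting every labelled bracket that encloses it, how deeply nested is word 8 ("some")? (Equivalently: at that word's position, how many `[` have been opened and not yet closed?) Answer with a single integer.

The word sits inside DET, which is inside NP, inside PP, inside NP, inside NP, inside S — 6 brackets in all.

6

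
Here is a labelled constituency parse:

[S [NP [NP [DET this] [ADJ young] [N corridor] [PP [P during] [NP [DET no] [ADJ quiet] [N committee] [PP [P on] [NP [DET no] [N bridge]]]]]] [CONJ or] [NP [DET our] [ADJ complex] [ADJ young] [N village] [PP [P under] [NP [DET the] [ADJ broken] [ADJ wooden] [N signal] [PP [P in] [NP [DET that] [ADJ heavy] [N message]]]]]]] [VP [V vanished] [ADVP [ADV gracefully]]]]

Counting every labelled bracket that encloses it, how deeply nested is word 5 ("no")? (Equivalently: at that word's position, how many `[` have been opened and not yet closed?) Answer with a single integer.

6

The word sits inside DET, which is inside NP, inside PP, inside NP, inside NP, inside S — 6 brackets in all.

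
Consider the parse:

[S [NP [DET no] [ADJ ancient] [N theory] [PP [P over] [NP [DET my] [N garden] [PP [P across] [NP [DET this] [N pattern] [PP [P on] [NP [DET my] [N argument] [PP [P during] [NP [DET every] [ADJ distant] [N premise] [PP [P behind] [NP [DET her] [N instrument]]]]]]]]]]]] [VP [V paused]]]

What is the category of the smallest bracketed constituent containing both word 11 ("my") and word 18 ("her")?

NP

The smallest bracket enclosing both words is [NP my argument during every distant premise behind her instrument], so the label is NP.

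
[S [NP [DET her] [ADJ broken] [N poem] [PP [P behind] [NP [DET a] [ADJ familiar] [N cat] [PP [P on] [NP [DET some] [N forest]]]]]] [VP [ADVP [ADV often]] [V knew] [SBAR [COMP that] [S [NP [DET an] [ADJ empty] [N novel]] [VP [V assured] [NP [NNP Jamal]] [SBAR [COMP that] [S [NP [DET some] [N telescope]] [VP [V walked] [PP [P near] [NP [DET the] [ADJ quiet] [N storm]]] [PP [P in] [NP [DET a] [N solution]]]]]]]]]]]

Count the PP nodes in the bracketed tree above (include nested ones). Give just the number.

4

The PP constituents are: [PP behind a familiar cat on some forest]; [PP on some forest]; [PP near the quiet storm]; [PP in a solution]. Total: 4.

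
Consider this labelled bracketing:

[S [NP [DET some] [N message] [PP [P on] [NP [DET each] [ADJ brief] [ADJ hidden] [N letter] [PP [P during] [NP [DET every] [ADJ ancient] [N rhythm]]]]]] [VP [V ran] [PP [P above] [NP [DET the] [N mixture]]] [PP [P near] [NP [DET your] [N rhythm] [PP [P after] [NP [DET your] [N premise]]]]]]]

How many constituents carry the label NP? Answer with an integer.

6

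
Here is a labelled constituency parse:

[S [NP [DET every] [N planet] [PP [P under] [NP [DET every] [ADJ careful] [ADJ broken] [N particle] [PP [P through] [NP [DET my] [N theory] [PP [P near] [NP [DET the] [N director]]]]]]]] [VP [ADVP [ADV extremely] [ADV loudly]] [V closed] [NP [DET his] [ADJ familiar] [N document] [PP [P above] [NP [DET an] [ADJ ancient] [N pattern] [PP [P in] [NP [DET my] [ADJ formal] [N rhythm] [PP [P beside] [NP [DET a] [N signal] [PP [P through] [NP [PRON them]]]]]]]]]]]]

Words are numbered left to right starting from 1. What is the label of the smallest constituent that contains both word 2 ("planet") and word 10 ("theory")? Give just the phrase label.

The smallest bracket enclosing both words is [NP every planet under every careful broken particle through my theory near the director], so the label is NP.

NP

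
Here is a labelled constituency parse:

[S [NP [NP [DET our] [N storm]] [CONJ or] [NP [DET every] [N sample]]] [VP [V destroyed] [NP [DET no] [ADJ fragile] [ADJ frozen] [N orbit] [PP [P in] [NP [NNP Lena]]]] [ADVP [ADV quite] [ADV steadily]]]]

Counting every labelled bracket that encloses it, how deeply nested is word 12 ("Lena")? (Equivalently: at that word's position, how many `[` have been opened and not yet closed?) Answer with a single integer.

6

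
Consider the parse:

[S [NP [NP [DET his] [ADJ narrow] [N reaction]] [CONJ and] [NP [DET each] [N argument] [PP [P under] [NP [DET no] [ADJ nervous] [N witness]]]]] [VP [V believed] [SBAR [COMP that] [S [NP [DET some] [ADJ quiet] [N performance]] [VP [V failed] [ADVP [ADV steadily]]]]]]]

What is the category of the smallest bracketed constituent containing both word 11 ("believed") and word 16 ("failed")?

VP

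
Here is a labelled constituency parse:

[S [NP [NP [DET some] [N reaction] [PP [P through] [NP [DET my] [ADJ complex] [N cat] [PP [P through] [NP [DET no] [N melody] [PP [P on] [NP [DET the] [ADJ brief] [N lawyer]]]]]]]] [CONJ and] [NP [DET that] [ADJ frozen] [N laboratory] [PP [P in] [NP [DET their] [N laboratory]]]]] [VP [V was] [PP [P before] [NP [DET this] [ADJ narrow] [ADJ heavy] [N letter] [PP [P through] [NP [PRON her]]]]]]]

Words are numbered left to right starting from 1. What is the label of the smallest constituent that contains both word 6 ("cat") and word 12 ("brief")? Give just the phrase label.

The smallest bracket enclosing both words is [NP my complex cat through no melody on the brief lawyer], so the label is NP.

NP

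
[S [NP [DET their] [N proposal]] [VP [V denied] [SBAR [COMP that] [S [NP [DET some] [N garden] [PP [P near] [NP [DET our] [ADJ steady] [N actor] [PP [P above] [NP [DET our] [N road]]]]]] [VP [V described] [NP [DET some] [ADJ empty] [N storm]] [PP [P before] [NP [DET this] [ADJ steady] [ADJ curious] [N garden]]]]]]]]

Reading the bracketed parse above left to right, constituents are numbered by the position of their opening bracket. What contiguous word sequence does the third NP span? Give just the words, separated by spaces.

The NP opening brackets appear, in order, over: "their proposal"; "some garden near our steady actor above our road"; "our steady actor above our road"; "our road"; "some empty storm"; "this steady curious garden". The third one spans "our steady actor above our road".

our steady actor above our road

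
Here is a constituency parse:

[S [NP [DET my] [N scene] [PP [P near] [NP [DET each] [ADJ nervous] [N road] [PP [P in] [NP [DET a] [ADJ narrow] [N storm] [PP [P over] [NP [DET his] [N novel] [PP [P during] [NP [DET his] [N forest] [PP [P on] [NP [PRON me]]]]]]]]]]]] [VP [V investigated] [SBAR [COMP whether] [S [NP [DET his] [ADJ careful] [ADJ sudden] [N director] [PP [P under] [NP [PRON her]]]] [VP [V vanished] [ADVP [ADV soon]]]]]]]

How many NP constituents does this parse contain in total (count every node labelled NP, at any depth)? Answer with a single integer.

8

Scanning left to right, an opening `[NP` appears at word positions 1, 4, 8, 12, 15, 18, 21, 26 — 8 in total.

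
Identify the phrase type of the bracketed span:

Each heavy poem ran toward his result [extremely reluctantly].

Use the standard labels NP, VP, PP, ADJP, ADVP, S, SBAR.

ADVP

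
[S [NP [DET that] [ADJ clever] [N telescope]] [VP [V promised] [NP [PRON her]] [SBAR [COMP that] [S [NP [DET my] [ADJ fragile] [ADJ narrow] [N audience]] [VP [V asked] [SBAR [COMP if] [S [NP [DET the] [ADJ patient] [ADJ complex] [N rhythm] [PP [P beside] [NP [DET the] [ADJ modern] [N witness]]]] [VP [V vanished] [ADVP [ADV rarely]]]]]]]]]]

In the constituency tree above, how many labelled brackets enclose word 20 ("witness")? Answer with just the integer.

Path from the root down to the word: S → VP → SBAR → S → VP → SBAR → S → NP → PP → NP → N. That is 11 enclosing brackets.

11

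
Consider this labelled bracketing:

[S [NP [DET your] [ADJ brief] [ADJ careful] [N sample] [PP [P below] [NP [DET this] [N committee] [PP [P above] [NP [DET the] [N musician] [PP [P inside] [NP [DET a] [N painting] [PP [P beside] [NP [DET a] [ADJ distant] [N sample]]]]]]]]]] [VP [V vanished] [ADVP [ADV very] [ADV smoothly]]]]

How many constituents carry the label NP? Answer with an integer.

Scanning left to right, an opening `[NP` appears at word positions 1, 6, 9, 12, 15 — 5 in total.

5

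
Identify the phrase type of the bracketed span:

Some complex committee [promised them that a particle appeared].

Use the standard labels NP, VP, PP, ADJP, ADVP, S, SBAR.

VP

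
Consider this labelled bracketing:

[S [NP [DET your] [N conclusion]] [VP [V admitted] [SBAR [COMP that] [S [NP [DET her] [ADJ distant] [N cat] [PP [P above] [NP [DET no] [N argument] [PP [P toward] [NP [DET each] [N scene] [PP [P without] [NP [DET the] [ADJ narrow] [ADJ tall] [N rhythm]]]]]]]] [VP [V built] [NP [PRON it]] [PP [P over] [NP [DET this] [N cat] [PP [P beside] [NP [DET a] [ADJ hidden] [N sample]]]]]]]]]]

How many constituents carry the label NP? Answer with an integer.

8

The NP constituents are: [NP your conclusion]; [NP her distant cat above no argument toward each scene without the narrow tall rhythm]; [NP no argument toward each scene without the narrow tall rhythm]; [NP each scene without the narrow tall rhythm]; [NP the narrow tall rhythm]; [NP it] …. Total: 8.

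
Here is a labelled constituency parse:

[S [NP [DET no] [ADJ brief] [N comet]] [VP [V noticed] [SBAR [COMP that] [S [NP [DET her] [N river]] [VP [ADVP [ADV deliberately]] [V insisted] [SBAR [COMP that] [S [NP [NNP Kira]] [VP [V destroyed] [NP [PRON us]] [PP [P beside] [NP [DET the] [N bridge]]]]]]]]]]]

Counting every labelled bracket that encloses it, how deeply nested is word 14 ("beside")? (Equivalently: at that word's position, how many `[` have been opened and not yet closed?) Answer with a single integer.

10

The word sits inside P, which is inside PP, inside VP, inside S, inside SBAR, inside VP, inside S, inside SBAR, inside VP, inside S — 10 brackets in all.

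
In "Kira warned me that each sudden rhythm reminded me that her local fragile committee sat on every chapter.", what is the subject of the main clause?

The subject of the main clause is the NP immediately before the verb "warned": "Kira".

Kira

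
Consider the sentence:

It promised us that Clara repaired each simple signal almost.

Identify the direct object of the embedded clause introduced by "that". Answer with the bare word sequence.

Within the embedded clause introduced by "that", the direct object of "repaired" is "each simple signal".

each simple signal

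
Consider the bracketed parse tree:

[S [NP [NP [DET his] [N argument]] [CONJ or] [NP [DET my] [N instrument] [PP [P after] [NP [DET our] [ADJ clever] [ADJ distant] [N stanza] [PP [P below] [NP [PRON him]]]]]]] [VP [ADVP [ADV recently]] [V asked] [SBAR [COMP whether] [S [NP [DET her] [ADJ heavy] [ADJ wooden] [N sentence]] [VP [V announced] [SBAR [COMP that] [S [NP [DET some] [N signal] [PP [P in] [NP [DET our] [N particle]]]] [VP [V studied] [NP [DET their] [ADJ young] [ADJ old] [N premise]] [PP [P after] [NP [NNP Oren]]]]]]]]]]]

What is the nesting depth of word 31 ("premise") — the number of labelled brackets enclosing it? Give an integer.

Path from the root down to the word: S → VP → SBAR → S → VP → SBAR → S → VP → NP → N. That is 10 enclosing brackets.

10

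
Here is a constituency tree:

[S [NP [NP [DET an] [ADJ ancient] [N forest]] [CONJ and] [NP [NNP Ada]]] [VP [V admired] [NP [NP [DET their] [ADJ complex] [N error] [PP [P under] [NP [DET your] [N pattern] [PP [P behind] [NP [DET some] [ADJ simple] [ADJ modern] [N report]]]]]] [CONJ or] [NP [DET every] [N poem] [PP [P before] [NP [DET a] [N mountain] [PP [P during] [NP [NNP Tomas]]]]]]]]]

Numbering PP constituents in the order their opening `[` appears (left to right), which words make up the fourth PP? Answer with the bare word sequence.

during Tomas

The PP opening brackets appear, in order, over: "under your pattern behind some simple modern report"; "behind some simple modern report"; "before a mountain during Tomas"; "during Tomas". The fourth one spans "during Tomas".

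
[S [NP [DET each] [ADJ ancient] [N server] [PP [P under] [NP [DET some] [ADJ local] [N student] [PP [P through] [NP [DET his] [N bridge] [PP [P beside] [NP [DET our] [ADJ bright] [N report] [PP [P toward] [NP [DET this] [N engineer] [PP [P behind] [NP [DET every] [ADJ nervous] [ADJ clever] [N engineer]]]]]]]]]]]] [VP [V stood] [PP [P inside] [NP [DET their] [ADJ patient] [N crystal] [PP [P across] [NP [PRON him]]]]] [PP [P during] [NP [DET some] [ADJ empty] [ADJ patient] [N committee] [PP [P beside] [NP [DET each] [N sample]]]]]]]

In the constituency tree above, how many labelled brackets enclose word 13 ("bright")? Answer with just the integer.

9

Counting open brackets not yet closed at "bright": [S [NP [PP [NP [PP [NP [PP [NP [ADJ = 9.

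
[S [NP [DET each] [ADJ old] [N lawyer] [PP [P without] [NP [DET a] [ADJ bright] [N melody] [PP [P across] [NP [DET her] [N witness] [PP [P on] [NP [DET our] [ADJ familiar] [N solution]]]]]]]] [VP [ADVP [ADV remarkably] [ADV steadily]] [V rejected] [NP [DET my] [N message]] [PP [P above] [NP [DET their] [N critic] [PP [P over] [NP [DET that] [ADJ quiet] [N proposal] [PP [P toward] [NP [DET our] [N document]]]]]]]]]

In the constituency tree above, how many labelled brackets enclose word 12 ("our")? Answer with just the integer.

9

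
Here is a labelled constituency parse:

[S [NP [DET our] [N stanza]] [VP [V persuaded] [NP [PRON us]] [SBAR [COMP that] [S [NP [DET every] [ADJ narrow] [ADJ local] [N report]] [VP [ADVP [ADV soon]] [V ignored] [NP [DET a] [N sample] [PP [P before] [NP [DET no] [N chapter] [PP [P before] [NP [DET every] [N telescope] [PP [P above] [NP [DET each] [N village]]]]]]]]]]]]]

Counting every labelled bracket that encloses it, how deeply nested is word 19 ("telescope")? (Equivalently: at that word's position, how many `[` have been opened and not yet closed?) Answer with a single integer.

Path from the root down to the word: S → VP → SBAR → S → VP → NP → PP → NP → PP → NP → N. That is 11 enclosing brackets.

11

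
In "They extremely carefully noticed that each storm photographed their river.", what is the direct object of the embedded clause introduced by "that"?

their river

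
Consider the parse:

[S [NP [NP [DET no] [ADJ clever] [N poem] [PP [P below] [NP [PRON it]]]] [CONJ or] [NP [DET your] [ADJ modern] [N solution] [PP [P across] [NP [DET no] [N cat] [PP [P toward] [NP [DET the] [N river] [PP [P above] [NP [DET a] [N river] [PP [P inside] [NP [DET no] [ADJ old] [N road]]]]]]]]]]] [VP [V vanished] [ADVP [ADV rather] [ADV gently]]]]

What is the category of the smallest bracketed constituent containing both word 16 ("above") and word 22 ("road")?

PP

Word 16 lies under S → NP → NP → PP → NP → PP → NP → PP → P; word 22 lies under S → NP → NP → PP → NP → PP → NP → PP → NP → PP → NP → N. The lowest shared node is the PP.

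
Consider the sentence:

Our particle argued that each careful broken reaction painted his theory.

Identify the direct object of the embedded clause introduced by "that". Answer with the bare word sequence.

his theory

Within the embedded clause introduced by "that", the direct object of "painted" is "his theory".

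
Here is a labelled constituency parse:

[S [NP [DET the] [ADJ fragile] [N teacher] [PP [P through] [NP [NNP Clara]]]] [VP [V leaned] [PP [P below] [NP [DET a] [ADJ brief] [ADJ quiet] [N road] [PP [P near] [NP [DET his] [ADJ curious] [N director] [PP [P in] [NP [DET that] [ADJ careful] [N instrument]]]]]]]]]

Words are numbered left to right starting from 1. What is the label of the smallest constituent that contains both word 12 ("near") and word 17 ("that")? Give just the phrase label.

PP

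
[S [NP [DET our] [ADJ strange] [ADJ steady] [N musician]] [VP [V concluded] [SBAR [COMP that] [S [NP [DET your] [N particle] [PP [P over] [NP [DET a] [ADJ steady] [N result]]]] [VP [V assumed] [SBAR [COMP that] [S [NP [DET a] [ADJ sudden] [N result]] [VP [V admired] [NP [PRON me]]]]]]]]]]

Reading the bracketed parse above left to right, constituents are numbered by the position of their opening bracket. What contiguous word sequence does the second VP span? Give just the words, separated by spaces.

assumed that a sudden result admired me

Opening `[VP` markers occur at word positions 5, 13, 18; the second of these opens the constituent [VP assumed that a sudden result admired me].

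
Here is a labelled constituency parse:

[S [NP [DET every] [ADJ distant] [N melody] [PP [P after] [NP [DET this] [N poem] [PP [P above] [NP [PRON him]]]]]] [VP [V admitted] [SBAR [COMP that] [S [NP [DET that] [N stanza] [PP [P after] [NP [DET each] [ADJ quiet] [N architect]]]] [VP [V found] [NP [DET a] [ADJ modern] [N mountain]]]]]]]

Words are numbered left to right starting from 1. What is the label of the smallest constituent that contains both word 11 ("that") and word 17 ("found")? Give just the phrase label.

S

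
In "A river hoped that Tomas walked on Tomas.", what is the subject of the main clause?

a river

"a river" is the NP that combines with the VP headed by "hoped" to form the main clause — the subject.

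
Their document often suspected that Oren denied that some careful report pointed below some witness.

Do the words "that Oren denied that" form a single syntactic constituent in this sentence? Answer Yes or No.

No

The smallest constituent containing the whole sequence is the subordinate clause [SBAR that Oren denied that some careful report pointed below some witness], but the sequence is only part of it — it straddles the boundary between complementizer "that" and clause "Oren denied that some careful report pointed below some witness".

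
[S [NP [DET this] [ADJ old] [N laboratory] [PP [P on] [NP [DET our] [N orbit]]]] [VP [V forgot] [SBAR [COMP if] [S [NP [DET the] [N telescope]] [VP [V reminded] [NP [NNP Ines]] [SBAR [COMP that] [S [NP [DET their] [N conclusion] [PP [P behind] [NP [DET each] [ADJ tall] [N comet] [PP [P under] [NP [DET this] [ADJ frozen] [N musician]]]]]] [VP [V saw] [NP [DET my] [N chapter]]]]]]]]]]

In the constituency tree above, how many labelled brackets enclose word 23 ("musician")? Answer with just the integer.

13

Path from the root down to the word: S → VP → SBAR → S → VP → SBAR → S → NP → PP → NP → PP → NP → N. That is 13 enclosing brackets.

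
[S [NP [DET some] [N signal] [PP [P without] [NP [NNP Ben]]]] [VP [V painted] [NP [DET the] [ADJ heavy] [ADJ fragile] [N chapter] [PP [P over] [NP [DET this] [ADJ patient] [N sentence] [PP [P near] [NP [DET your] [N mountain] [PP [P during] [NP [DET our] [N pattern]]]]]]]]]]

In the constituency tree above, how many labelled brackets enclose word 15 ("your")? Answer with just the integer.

8

Path from the root down to the word: S → VP → NP → PP → NP → PP → NP → DET. That is 8 enclosing brackets.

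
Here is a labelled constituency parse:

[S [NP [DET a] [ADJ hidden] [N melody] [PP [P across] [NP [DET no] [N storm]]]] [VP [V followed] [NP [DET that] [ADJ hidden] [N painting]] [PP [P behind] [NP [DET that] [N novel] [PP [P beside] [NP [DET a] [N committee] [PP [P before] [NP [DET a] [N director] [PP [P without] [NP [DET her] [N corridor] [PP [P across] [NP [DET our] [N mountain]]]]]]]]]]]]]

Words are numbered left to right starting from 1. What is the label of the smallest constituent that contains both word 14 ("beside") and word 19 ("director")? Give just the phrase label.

PP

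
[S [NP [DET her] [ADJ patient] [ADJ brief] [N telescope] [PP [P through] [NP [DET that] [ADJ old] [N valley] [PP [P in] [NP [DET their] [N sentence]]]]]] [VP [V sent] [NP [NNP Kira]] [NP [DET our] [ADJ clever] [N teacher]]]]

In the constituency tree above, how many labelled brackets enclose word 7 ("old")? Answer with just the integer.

5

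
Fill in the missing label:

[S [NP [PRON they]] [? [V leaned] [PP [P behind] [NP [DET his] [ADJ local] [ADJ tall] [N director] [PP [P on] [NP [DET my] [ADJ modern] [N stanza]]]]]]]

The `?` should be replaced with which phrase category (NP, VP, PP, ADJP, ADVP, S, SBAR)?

VP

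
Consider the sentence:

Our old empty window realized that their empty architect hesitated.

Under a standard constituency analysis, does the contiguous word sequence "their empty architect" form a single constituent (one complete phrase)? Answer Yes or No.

Yes

The sequence corresponds to a single NP node — the noun phrase "their empty architect".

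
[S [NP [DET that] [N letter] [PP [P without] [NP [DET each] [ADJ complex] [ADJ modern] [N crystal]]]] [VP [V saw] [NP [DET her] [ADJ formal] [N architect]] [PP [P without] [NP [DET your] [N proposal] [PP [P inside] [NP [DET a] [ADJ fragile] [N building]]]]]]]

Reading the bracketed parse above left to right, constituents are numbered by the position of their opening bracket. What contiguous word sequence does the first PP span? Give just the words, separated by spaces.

The PP opening brackets appear, in order, over: "without each complex modern crystal"; "without your proposal inside a fragile building"; "inside a fragile building". The first one spans "without each complex modern crystal".

without each complex modern crystal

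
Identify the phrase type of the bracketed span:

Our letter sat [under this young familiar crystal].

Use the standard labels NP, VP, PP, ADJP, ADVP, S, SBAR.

PP

"under" is the head of the bracketed span, so the span is a prepositional phrase: PP.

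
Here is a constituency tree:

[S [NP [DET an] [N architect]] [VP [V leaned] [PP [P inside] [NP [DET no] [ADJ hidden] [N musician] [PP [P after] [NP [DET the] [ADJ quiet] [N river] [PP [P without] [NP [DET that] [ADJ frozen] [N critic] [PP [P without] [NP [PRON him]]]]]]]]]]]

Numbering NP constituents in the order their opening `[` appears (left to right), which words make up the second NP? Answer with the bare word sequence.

The NP opening brackets appear, in order, over: "an architect"; "no hidden musician after the quiet river without that frozen critic without him"; "the quiet river without that frozen critic without him"; "that frozen critic without him"; "him". The second one spans "no hidden musician after the quiet river without that frozen critic without him".

no hidden musician after the quiet river without that frozen critic without him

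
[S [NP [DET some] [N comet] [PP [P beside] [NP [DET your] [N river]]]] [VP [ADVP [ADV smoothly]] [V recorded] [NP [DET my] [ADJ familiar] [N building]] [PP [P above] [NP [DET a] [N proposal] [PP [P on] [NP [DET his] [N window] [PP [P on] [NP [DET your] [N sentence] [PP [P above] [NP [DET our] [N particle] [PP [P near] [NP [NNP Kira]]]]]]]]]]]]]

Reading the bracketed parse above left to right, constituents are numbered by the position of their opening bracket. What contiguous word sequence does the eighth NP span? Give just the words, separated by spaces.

The NP opening brackets appear, in order, over: "some comet beside your river"; "your river"; "my familiar building"; "a proposal on his window on your sentence above our particle near Kira"; "his window on your sentence above our particle near Kira"; "your sentence above our particle near Kira"; "our particle near Kira"; "Kira". The eighth one spans "Kira".

Kira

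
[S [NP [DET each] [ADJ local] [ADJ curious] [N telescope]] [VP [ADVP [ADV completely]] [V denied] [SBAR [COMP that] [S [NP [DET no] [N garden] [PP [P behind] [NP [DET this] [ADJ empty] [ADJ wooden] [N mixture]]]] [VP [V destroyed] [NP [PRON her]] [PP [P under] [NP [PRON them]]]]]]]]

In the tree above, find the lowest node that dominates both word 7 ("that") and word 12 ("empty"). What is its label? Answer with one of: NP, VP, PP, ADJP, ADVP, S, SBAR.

The smallest bracket enclosing both words is [SBAR that no garden behind this empty wooden mixture destroyed her under them], so the label is SBAR.

SBAR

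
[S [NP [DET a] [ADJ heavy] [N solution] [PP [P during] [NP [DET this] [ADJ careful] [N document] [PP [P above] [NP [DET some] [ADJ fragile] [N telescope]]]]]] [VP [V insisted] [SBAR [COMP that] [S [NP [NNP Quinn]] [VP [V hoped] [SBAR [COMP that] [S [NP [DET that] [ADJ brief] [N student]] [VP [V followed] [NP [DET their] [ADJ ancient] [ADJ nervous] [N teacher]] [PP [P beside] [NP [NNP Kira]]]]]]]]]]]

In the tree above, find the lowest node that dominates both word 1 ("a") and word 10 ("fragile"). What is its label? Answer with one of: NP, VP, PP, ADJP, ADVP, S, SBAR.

NP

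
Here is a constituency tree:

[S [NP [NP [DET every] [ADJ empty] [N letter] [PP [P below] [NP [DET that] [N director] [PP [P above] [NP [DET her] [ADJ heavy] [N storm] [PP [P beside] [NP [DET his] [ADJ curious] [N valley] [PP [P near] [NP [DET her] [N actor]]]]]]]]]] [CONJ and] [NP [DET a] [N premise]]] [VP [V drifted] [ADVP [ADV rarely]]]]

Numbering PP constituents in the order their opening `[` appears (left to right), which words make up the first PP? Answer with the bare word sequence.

below that director above her heavy storm beside his curious valley near her actor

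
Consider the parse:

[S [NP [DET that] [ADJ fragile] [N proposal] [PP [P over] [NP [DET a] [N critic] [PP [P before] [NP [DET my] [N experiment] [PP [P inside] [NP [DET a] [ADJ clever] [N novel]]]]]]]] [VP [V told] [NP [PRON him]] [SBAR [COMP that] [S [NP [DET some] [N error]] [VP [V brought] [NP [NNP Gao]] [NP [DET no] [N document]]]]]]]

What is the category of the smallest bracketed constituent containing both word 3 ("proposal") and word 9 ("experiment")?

NP

The smallest bracket enclosing both words is [NP that fragile proposal over a critic before my experiment inside a clever novel], so the label is NP.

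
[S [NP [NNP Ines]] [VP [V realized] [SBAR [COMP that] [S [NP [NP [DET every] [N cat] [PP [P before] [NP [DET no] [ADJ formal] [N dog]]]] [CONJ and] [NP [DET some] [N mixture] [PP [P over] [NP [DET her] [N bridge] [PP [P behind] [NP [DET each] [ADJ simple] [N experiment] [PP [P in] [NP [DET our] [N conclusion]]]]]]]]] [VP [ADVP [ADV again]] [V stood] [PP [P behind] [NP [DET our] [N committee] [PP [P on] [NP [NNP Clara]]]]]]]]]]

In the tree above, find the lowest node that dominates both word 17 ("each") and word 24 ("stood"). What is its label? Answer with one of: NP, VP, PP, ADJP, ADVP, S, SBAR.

S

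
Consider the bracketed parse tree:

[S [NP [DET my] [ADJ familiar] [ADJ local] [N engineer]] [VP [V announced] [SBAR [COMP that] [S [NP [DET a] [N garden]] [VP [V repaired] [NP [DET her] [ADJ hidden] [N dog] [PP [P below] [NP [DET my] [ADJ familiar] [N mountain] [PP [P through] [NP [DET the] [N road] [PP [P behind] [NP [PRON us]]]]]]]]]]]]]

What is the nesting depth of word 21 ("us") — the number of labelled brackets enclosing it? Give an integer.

Counting open brackets not yet closed at "us": [S [VP [SBAR [S [VP [NP [PP [NP [PP [NP [PP [NP [PRON = 13.

13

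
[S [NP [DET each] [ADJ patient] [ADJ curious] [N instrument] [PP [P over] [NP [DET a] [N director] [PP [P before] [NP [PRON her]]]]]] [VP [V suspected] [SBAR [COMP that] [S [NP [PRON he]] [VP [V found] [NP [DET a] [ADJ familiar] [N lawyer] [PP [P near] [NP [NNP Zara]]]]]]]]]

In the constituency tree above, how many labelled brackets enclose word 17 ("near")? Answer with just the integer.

The word sits inside P, which is inside PP, inside NP, inside VP, inside S, inside SBAR, inside VP, inside S — 8 brackets in all.

8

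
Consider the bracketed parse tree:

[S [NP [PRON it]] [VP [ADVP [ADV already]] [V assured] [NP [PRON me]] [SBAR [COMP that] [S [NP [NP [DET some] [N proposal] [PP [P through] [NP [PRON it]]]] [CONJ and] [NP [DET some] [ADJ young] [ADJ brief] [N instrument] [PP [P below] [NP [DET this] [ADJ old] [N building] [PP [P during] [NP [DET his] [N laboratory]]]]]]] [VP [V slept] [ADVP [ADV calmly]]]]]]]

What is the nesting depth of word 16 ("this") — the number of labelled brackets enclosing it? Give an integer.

9

The word sits inside DET, which is inside NP, inside PP, inside NP, inside NP, inside S, inside SBAR, inside VP, inside S — 9 brackets in all.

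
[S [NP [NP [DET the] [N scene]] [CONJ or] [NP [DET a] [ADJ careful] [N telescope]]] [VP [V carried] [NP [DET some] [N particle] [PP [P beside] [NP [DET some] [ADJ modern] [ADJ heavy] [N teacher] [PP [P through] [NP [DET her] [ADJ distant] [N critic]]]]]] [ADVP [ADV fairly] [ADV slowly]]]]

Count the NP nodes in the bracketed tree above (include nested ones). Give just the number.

Scanning left to right, an opening `[NP` appears at word positions 1, 1, 4, 8, 11, 16 — 6 in total.

6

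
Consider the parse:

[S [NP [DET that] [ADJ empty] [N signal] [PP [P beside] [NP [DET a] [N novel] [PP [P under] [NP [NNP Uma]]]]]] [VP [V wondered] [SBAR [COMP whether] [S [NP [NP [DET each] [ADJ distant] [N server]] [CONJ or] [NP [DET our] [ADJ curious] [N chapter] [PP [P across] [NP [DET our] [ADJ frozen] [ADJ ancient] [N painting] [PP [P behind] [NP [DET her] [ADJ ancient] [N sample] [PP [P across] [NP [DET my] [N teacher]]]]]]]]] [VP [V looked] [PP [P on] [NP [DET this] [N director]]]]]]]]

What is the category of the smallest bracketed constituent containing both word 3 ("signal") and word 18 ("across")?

Both words fall inside [S that empty signal beside a novel under Uma wondered whether each distant server or our curious chapter across our frozen ancient painting behind her ancient sample across my teacher looked on this director] (words 1–33), and no smaller constituent contains them both. Label: S.

S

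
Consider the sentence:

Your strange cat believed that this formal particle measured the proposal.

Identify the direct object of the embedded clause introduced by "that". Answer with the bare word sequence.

the proposal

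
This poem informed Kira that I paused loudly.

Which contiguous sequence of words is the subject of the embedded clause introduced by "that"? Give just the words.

I

In the embedded clause introduced by "that" the verb is "paused"; the NP preceding it, "I", is the subject.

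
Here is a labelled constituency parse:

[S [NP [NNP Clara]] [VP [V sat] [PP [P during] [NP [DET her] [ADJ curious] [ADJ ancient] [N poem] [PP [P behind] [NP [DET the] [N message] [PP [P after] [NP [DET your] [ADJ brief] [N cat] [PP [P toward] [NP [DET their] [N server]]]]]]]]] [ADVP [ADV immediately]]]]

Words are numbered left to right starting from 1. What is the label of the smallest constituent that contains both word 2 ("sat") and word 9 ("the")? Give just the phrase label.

VP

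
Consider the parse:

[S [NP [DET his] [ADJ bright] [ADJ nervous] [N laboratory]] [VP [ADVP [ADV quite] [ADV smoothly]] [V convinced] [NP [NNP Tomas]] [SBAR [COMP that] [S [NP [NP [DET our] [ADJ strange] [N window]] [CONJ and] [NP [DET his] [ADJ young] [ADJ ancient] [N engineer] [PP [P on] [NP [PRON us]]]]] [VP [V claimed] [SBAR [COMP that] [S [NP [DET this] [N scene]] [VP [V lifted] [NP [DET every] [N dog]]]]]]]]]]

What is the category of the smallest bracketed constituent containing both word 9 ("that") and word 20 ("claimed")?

SBAR

Both words fall inside [SBAR that our strange window and his young ancient engineer on us claimed that this scene lifted every dog] (words 9–26), and no smaller constituent contains them both. Label: SBAR.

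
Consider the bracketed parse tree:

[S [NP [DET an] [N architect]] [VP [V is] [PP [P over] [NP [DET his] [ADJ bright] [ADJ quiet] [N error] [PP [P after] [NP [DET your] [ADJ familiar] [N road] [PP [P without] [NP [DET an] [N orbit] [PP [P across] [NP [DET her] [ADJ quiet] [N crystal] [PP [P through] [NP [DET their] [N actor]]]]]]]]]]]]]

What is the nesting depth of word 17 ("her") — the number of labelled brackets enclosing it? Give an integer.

11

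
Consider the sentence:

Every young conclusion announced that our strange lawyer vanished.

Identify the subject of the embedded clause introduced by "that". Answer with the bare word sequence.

In the embedded clause introduced by "that" the verb is "vanished"; the NP preceding it, "our strange lawyer", is the subject.

our strange lawyer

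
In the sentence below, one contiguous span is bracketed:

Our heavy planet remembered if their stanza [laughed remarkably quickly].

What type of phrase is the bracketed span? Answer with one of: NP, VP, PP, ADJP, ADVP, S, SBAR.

VP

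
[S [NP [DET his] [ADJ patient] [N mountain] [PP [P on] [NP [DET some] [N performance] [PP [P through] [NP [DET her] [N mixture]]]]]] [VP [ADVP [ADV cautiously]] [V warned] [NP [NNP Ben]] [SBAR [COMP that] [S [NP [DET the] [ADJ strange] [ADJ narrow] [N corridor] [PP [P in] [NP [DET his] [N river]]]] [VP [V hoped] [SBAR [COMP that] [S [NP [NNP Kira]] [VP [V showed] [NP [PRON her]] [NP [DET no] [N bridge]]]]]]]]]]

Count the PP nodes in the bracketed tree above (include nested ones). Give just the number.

Scanning left to right, an opening `[PP` appears at word positions 4, 7, 18 — 3 in total.

3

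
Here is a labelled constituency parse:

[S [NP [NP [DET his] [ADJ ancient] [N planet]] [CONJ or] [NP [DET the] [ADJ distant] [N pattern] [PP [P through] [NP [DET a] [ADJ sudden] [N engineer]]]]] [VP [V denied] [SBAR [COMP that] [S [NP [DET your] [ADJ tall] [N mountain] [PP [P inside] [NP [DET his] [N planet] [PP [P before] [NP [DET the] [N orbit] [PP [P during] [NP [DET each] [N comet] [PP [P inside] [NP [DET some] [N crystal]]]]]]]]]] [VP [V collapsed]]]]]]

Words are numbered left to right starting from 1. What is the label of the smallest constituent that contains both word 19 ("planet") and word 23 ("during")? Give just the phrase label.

NP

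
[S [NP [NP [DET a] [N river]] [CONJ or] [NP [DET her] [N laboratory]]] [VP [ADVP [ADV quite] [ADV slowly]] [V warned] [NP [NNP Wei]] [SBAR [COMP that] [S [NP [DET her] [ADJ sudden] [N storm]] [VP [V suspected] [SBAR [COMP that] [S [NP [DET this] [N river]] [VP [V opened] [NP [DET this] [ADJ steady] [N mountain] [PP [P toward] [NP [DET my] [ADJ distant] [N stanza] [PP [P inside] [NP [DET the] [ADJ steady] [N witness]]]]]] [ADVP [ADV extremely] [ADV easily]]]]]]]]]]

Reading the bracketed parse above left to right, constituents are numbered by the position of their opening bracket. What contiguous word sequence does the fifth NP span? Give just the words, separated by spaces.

her sudden storm

Opening `[NP` markers occur at word positions 1, 1, 4, 9, 11, 16, 19, 23, 27; the fifth of these opens the constituent [NP her sudden storm].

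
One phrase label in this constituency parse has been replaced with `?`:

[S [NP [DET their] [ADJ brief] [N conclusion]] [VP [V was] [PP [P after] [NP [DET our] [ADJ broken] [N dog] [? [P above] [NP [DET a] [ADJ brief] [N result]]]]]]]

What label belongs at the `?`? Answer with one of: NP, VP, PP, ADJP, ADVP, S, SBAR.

PP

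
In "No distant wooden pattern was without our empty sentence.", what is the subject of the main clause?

The subject of the main clause is the NP immediately before the verb "was": "no distant wooden pattern".

no distant wooden pattern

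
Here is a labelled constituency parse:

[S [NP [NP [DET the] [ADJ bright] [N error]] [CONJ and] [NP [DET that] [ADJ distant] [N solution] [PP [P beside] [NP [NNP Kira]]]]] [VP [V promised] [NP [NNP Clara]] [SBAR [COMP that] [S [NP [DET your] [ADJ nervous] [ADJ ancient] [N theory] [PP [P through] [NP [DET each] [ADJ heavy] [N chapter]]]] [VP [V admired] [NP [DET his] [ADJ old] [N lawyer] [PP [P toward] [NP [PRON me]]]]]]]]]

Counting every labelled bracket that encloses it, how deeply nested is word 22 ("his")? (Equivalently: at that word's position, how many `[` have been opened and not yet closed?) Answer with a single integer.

7

The word sits inside DET, which is inside NP, inside VP, inside S, inside SBAR, inside VP, inside S — 7 brackets in all.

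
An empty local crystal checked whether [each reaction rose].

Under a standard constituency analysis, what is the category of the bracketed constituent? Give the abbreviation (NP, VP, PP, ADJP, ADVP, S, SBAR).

The span is built around the head "rose" — a clause (S).

S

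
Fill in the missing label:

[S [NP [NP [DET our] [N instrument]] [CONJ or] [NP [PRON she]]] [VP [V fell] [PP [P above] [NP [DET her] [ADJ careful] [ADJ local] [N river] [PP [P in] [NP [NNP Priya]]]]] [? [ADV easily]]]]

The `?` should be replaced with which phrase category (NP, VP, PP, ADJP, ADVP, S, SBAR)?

ADVP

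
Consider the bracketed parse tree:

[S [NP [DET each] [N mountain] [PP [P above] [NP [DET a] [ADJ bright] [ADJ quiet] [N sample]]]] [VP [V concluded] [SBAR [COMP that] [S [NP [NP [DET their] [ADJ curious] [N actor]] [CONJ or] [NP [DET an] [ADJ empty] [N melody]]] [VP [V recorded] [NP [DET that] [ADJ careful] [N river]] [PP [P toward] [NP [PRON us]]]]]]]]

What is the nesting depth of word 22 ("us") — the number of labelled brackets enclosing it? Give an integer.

Path from the root down to the word: S → VP → SBAR → S → VP → PP → NP → PRON. That is 8 enclosing brackets.

8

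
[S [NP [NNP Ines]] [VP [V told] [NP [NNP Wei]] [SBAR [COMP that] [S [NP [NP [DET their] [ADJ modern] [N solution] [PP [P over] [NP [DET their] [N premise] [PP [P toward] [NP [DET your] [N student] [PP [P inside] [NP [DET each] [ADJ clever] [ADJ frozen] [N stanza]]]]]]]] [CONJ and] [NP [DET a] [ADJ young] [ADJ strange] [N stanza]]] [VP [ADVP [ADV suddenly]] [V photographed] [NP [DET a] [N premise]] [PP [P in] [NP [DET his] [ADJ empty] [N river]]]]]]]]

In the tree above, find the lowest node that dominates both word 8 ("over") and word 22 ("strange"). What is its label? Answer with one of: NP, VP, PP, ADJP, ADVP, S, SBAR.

NP

The smallest bracket enclosing both words is [NP their modern solution over their premise toward your student inside each clever frozen stanza and a young strange stanza], so the label is NP.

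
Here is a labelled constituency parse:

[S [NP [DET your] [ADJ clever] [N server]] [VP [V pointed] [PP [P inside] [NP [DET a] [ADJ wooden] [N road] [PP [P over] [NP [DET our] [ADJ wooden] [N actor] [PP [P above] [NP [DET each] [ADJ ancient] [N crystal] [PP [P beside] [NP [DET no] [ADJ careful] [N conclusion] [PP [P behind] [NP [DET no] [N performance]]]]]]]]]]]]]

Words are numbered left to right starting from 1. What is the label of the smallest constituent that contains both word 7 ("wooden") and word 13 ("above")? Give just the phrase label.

The smallest bracket enclosing both words is [NP a wooden road over our wooden actor above each ancient crystal beside no careful conclusion behind no performance], so the label is NP.

NP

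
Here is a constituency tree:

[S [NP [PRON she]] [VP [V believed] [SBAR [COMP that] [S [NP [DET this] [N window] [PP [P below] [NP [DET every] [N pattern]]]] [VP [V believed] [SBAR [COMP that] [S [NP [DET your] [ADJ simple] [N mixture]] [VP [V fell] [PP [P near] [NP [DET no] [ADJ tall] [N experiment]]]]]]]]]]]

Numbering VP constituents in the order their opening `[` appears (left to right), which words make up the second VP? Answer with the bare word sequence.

believed that your simple mixture fell near no tall experiment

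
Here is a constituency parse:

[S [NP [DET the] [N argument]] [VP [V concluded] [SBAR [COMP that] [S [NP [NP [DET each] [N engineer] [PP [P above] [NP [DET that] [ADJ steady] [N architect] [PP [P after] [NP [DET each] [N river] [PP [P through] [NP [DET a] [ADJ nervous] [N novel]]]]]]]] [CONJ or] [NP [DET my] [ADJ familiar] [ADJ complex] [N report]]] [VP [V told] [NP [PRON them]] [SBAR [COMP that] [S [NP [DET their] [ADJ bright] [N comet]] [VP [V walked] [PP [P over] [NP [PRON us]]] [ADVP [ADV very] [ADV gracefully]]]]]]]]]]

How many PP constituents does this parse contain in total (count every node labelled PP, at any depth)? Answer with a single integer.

4

The PP constituents are: [PP above that steady architect after each river through a nervous novel]; [PP after each river through a nervous novel]; [PP through a nervous novel]; [PP over us]. Total: 4.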